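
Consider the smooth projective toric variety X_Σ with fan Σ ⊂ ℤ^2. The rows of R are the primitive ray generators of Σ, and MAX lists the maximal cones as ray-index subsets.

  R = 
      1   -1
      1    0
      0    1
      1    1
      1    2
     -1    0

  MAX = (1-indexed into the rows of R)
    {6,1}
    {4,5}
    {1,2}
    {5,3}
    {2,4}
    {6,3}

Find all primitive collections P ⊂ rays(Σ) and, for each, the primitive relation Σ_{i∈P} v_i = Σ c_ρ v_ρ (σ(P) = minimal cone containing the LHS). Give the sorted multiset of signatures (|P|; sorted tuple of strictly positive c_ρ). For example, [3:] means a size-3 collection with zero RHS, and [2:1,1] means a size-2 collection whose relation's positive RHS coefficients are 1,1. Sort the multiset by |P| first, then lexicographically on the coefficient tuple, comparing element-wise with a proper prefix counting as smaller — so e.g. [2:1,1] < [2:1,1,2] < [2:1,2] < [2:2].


Primitive collections (9):

  P={2,6}:  v_{2} + v_{6} = 0  ⇒ sig = [2:]
  P={1,3}:  v_{1} + v_{3} = v_{2}  ⇒ sig = [2:1]
  P={2,3}:  v_{2} + v_{3} = v_{4}  ⇒ sig = [2:1]
  P={3,4}:  v_{3} + v_{4} = v_{5}  ⇒ sig = [2:1]
  P={4,6}:  v_{4} + v_{6} = v_{3}  ⇒ sig = [2:1]
  P={1,5}:  v_{1} + v_{5} = v_{2} + v_{4}  ⇒ sig = [2:1,1]
  P={1,4}:  v_{1} + v_{4} = 2·v_{2}  ⇒ sig = [2:2]
  P={2,5}:  v_{2} + v_{5} = 2·v_{4}  ⇒ sig = [2:2]
  P={5,6}:  v_{5} + v_{6} = 2·v_{3}  ⇒ sig = [2:2]

Signatures (|P|; sorted positive RHS coefficients), sorted:
    [2:]
    [2:1]
    [2:1]
    [2:1]
    [2:1]
    [2:1,1]
    [2:2]
    [2:2]
    [2:2]


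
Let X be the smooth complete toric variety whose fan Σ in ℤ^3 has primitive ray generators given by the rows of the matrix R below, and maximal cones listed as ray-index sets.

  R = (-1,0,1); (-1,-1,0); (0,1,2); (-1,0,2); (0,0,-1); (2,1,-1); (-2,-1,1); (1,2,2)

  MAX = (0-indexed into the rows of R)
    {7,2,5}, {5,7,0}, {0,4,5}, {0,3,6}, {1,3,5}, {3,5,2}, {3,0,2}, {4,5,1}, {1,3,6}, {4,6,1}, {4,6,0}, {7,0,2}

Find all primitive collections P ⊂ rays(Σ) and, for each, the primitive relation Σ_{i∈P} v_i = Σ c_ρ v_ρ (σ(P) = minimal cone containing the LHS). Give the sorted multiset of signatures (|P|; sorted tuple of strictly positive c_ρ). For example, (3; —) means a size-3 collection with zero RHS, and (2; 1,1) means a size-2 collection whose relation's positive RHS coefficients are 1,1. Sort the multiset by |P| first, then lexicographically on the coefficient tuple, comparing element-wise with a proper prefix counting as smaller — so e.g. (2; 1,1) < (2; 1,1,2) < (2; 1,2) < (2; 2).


Σ has 12 primitive collections:

  {5,6}:  v_{5} + v_{6} = 0  ⇒ sig = (2; —)
  {0,1}:  v_{0} + v_{1} = v_{6}  ⇒ sig = (2; 1)
  {1,2}:  v_{1} + v_{2} = v_{3}  ⇒ sig = (2; 1)
  {1,7}:  v_{1} + v_{7} = v_{2}  ⇒ sig = (2; 1)
  {3,4}:  v_{3} + v_{4} = v_{0}  ⇒ sig = (2; 1)
  {2,6}:  v_{2} + v_{6} = v_{0} + v_{3}  ⇒ sig = (2; 1,1)
  {6,7}:  v_{6} + v_{7} = v_{0} + v_{2}  ⇒ sig = (2; 1,1)
  {2,4}:  v_{2} + v_{4} = 2·v_{0} + v_{5}  ⇒ sig = (2; 1,2)
  {3,7}:  v_{3} + v_{7} = 2·v_{2}  ⇒ sig = (2; 2)
  {4,7}:  v_{4} + v_{7} = 3·v_{0} + 2·v_{5}  ⇒ sig = (2; 2,3)
  {0,2,5}:  v_{0} + v_{2} + v_{5} = v_{7}  ⇒ sig = (3; 1)
  {0,3,5}:  v_{0} + v_{3} + v_{5} = v_{2}  ⇒ sig = (3; 1)

Sorted signature multiset PRS(X):
{ (2; —),  (2; 1) ×4,  (2; 1,1) ×2,  (2; 1,2),  (2; 2),  (2; 2,3),  (3; 1) ×2 }


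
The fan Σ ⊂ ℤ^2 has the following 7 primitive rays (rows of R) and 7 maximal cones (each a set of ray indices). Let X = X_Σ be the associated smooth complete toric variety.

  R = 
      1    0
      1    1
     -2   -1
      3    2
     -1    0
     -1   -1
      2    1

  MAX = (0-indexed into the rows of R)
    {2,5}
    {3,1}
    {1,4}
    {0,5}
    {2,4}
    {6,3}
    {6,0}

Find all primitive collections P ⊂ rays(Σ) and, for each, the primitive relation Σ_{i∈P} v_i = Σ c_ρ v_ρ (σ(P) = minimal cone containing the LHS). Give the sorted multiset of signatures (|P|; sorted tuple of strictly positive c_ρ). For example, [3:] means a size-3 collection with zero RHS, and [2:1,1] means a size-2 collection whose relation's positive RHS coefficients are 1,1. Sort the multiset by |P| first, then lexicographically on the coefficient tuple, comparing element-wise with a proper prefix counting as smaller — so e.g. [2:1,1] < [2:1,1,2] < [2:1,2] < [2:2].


The 14 primitive collections of Σ (r=7, n=2):

  P = {0,4}:  v_{0} + v_{4} = 0 ; sig = [2:]
  P = {1,5}:  v_{1} + v_{5} = 0 ; sig = [2:]
  P = {2,6}:  v_{2} + v_{6} = 0 ; sig = [2:]
  P = {0,1}:  v_{0} + v_{1} = v_{6} ; sig = [2:1]
  P = {0,2}:  v_{0} + v_{2} = v_{5} ; sig = [2:1]
  P = {1,2}:  v_{1} + v_{2} = v_{4} ; sig = [2:1]
  P = {1,6}:  v_{1} + v_{6} = v_{3} ; sig = [2:1]
  P = {2,3}:  v_{2} + v_{3} = v_{1} ; sig = [2:1]
  P = {3,5}:  v_{3} + v_{5} = v_{6} ; sig = [2:1]
  P = {4,5}:  v_{4} + v_{5} = v_{2} ; sig = [2:1]
  P = {4,6}:  v_{4} + v_{6} = v_{1} ; sig = [2:1]
  P = {5,6}:  v_{5} + v_{6} = v_{0} ; sig = [2:1]
  P = {0,3}:  v_{0} + v_{3} = 2·v_{6} ; sig = [2:2]
  P = {3,4}:  v_{3} + v_{4} = 2·v_{1} ; sig = [2:2]

Sorted signature multiset PRS(X):
[[2:], [2:], [2:], [2:1], [2:1], [2:1], [2:1], [2:1], [2:1], [2:1], [2:1], [2:1], [2:2], [2:2]]


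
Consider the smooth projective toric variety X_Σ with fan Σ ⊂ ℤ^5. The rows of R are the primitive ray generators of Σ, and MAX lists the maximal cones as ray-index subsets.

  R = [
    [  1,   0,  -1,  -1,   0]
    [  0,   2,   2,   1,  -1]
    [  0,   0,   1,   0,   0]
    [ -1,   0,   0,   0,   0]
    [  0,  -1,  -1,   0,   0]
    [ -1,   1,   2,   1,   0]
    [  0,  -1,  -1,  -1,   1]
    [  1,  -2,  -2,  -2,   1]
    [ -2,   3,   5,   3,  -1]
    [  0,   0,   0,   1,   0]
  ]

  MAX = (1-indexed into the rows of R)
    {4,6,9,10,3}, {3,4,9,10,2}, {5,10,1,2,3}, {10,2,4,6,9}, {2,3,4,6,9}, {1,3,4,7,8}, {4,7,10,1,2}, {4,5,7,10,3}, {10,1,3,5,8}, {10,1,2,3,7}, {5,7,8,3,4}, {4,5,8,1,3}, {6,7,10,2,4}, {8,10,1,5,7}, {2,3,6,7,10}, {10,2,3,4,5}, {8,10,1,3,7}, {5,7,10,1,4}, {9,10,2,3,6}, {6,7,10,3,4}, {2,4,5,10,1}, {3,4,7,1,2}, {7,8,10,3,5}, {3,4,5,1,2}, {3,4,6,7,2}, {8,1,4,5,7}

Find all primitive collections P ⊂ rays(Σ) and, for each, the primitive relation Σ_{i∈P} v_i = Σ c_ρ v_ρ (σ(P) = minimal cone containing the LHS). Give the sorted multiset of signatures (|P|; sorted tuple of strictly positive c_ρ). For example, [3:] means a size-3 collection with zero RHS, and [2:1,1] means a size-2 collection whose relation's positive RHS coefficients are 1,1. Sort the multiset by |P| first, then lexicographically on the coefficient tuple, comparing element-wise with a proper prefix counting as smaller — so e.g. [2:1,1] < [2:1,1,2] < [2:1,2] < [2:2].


Δ(Σ) — 10 vertices, 14 min non-faces:

  {1,6}:  v_{1} + v_{6} = v_{2} + v_{7}  ⇒ sig = [2:1,1]
  {1,9}:  v_{1} + v_{9} = v_{2} + v_{6}  ⇒ sig = [2:1,1]
  {2,8}:  v_{2} + v_{8} = v_{1} + v_{3}  ⇒ sig = [2:1,1]
  {6,8}:  v_{6} + v_{8} = v_{3} + v_{7}  ⇒ sig = [2:1,1]
  {8,9}:  v_{8} + v_{9} = v_{3} + v_{6}  ⇒ sig = [2:1,1]
  {5,6}:  v_{5} + v_{6} = v_{3} + v_{4} + v_{10}  ⇒ sig = [2:1,1,1]
  {5,9}:  v_{5} + v_{9} = v_{2} + 2·v_{3} + 2·v_{4} + 2·v_{10}  ⇒ sig = [2:1,2,2,2]
  {7,9}:  v_{7} + v_{9} = 2·v_{6}  ⇒ sig = [2:2]
  {2,5,7}:  v_{2} + v_{5} + v_{7} = 0  ⇒ sig = [3:]
  {4,8,10}:  v_{4} + v_{8} + v_{10} = v_{5} + v_{7}  ⇒ sig = [3:1,1]
  {1,3,4,10}:  v_{1} + v_{3} + v_{4} + v_{10} = 0  ⇒ sig = [4:]
  {1,3,5,7}:  v_{1} + v_{3} + v_{5} + v_{7} = v_{8}  ⇒ sig = [4:1]
  {2,3,4,6,10}:  v_{2} + v_{3} + v_{4} + v_{6} + v_{10} = v_{9}  ⇒ sig = [5:1]
  {2,3,4,7,10}:  v_{2} + v_{3} + v_{4} + v_{7} + v_{10} = v_{6}  ⇒ sig = [5:1]

Signatures (|P|; sorted positive RHS coefficients), sorted:
[[2:1,1], [2:1,1], [2:1,1], [2:1,1], [2:1,1], [2:1,1,1], [2:1,2,2,2], [2:2], [3:], [3:1,1], [4:], [4:1], [5:1], [5:1]]


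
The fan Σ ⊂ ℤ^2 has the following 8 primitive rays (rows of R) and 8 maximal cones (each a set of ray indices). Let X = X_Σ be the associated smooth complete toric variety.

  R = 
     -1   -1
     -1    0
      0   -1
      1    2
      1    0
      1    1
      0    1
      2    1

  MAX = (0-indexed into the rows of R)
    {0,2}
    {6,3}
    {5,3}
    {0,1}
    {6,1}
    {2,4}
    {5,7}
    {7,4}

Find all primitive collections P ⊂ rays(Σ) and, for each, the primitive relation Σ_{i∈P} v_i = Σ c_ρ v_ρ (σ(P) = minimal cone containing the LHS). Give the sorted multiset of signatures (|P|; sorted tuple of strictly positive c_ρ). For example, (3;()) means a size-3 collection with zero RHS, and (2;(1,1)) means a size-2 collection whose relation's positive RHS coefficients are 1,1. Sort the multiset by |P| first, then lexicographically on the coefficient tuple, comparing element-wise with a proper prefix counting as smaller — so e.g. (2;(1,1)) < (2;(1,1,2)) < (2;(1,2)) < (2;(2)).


Δ(Σ) — 8 vertices, 20 min non-faces:

  • {0,5}:  v_{0} + v_{5} = 0 — sig = (2;())
  • {1,4}:  v_{1} + v_{4} = 0 — sig = (2;())
  • {2,6}:  v_{2} + v_{6} = 0 — sig = (2;())
  • {0,3}:  v_{0} + v_{3} = v_{6} — sig = (2;(1))
  • {0,4}:  v_{0} + v_{4} = v_{2} — sig = (2;(1))
  • {0,6}:  v_{0} + v_{6} = v_{1} — sig = (2;(1))
  • {0,7}:  v_{0} + v_{7} = v_{4} — sig = (2;(1))
  • {1,2}:  v_{1} + v_{2} = v_{0} — sig = (2;(1))
  • {1,5}:  v_{1} + v_{5} = v_{6} — sig = (2;(1))
  • {1,7}:  v_{1} + v_{7} = v_{5} — sig = (2;(1))
  • {2,3}:  v_{2} + v_{3} = v_{5} — sig = (2;(1))
  • {2,5}:  v_{2} + v_{5} = v_{4} — sig = (2;(1))
  • {4,5}:  v_{4} + v_{5} = v_{7} — sig = (2;(1))
  • {4,6}:  v_{4} + v_{6} = v_{5} — sig = (2;(1))
  • {5,6}:  v_{5} + v_{6} = v_{3} — sig = (2;(1))
  • {1,3}:  v_{1} + v_{3} = 2·v_{6} — sig = (2;(2))
  • {2,7}:  v_{2} + v_{7} = 2·v_{4} — sig = (2;(2))
  • {3,4}:  v_{3} + v_{4} = 2·v_{5} — sig = (2;(2))
  • {6,7}:  v_{6} + v_{7} = 2·v_{5} — sig = (2;(2))
  • {3,7}:  v_{3} + v_{7} = 3·v_{5} — sig = (2;(3))

Sorted signature multiset PRS(X):
    |P|=2: 20 collections, coeffs (), (), (), (1), (1), (1), (1), (1), (1), (1), (1), (1), (1), (1), (1), (2), (2), (2), (2), (3)


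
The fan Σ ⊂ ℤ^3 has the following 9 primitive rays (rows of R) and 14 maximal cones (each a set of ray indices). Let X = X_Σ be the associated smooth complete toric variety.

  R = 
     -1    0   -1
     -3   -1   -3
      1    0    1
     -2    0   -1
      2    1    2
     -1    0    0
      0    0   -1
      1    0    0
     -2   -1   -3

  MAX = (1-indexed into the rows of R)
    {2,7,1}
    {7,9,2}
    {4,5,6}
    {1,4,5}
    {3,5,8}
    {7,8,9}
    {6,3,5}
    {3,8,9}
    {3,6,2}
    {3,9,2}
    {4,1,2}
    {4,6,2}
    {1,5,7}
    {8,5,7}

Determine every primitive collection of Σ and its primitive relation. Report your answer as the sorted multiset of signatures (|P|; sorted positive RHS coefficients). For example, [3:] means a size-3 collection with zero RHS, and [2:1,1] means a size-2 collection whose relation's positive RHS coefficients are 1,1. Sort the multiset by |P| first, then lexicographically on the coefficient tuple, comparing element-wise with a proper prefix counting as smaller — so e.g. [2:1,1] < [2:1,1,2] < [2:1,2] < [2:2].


Σ has 15 primitive collections:

  • {1,3}:  v_{1} + v_{3} = 0 — sig = [2:]
  • {6,8}:  v_{6} + v_{8} = 0 — sig = [2:]
  • {1,6}:  v_{1} + v_{6} = v_{4} — sig = [2:1]
  • {1,8}:  v_{1} + v_{8} = v_{7} — sig = [2:1]
  • {2,5}:  v_{2} + v_{5} = v_{1} — sig = [2:1]
  • {2,8}:  v_{2} + v_{8} = v_{9} — sig = [2:1]
  • {3,4}:  v_{3} + v_{4} = v_{6} — sig = [2:1]
  • {3,7}:  v_{3} + v_{7} = v_{8} — sig = [2:1]
  • {4,8}:  v_{4} + v_{8} = v_{1} — sig = [2:1]
  • {5,9}:  v_{5} + v_{9} = v_{7} — sig = [2:1]
  • {6,7}:  v_{6} + v_{7} = v_{1} — sig = [2:1]
  • {6,9}:  v_{6} + v_{9} = v_{2} — sig = [2:1]
  • {1,9}:  v_{1} + v_{9} = v_{2} + v_{7} — sig = [2:1,1]
  • {4,9}:  v_{4} + v_{9} = v_{1} + v_{2} — sig = [2:1,1]
  • {4,7}:  v_{4} + v_{7} = 2·v_{1} — sig = [2:2]

Sorted signature multiset PRS(X):
    [2:]
    [2:]
    [2:1]
    [2:1]
    [2:1]
    [2:1]
    [2:1]
    [2:1]
    [2:1]
    [2:1]
    [2:1]
    [2:1]
    [2:1,1]
    [2:1,1]
    [2:2]


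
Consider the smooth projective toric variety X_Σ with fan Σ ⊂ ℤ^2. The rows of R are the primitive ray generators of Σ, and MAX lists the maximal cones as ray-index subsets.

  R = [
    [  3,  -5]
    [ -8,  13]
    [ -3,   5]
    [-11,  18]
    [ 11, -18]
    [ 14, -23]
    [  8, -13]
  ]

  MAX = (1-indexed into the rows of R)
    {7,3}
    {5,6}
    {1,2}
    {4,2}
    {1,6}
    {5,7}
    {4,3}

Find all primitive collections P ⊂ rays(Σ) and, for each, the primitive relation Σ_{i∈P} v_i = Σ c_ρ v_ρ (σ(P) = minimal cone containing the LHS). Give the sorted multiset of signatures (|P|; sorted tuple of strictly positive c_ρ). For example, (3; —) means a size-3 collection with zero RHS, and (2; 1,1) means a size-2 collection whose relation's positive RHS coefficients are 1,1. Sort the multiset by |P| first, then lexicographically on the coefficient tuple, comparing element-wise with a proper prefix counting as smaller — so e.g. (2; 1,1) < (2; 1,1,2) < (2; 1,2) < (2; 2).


14 minimal non-faces of Δ(Σ) (on 7 rays):

  P = {1,3}:  v_{1} + v_{3} = 0  so sig = (2; —)
  P = {2,7}:  v_{2} + v_{7} = 0  so sig = (2; —)
  P = {4,5}:  v_{4} + v_{5} = 0  so sig = (2; —)
  P = {1,4}:  v_{1} + v_{4} = v_{2}  so sig = (2; 1)
  P = {1,5}:  v_{1} + v_{5} = v_{6}  so sig = (2; 1)
  P = {1,7}:  v_{1} + v_{7} = v_{5}  so sig = (2; 1)
  P = {2,3}:  v_{2} + v_{3} = v_{4}  so sig = (2; 1)
  P = {2,5}:  v_{2} + v_{5} = v_{1}  so sig = (2; 1)
  P = {3,5}:  v_{3} + v_{5} = v_{7}  so sig = (2; 1)
  P = {3,6}:  v_{3} + v_{6} = v_{5}  so sig = (2; 1)
  P = {4,6}:  v_{4} + v_{6} = v_{1}  so sig = (2; 1)
  P = {4,7}:  v_{4} + v_{7} = v_{3}  so sig = (2; 1)
  P = {2,6}:  v_{2} + v_{6} = 2·v_{1}  so sig = (2; 2)
  P = {6,7}:  v_{6} + v_{7} = 2·v_{5}  so sig = (2; 2)

Sorted signature multiset PRS(X):
{ (2; —) ×3,  (2; 1) ×9,  (2; 2) ×2 }


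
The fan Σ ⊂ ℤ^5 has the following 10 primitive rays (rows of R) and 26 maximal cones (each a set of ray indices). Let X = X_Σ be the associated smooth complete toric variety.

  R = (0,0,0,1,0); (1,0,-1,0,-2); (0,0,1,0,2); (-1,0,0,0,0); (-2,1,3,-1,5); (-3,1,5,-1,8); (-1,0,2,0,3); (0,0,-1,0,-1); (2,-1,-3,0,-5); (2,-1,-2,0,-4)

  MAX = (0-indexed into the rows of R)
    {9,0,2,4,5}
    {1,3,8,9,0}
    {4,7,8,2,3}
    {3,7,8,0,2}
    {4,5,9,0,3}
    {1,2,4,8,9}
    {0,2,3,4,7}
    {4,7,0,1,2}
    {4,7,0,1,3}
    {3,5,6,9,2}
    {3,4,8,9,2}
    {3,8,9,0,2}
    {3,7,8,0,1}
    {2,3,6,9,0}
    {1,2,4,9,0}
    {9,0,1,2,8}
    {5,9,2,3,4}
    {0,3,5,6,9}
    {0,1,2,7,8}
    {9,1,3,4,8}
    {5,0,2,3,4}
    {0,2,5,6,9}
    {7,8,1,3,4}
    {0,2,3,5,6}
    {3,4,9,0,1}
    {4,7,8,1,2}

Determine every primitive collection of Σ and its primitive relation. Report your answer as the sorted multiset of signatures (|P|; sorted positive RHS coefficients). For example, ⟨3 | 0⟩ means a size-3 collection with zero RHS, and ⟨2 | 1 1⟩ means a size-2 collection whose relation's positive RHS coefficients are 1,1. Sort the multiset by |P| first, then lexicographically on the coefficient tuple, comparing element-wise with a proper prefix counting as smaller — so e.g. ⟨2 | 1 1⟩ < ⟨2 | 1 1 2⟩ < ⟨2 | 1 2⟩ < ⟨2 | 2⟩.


Primitive collections (12):

  {4,6}:  v_{4} + v_{6} = v_{5}  ⟹  sig = ⟨2 | 1⟩
  {7,9}:  v_{7} + v_{9} = v_{8}  ⟹  sig = ⟨2 | 1⟩
  {6,7}:  v_{6} + v_{7} = v_{2} + v_{3}  ⟹  sig = ⟨2 | 1 1⟩
  {1,6}:  v_{1} + v_{6} = v_{0} + v_{4} + v_{9}  ⟹  sig = ⟨2 | 1 1 1⟩
  {5,7}:  v_{5} + v_{7} = v_{2} + v_{3} + v_{4}  ⟹  sig = ⟨2 | 1 1 1⟩
  {6,8}:  v_{6} + v_{8} = v_{2} + v_{3} + v_{9}  ⟹  sig = ⟨2 | 1 1 1⟩
  {5,8}:  v_{5} + v_{8} = v_{2} + v_{3} + v_{4} + v_{9}  ⟹  sig = ⟨2 | 1 1 1 1⟩
  {1,5}:  v_{1} + v_{5} = v_{0} + 2·v_{4} + v_{9}  ⟹  sig = ⟨2 | 1 1 2⟩
  {0,4,8}:  v_{0} + v_{4} + v_{8} = 0  ⟹  sig = ⟨3 | 0⟩
  {1,2,3}:  v_{1} + v_{2} + v_{3} = 0  ⟹  sig = ⟨3 | 0⟩
  {0,2,3,4,9}:  v_{0} + v_{2} + v_{3} + v_{4} + v_{9} = v_{6}  ⟹  sig = ⟨5 | 1⟩
  {0,2,3,5,9}:  v_{0} + v_{2} + v_{3} + v_{5} + v_{9} = 2·v_{6}  ⟹  sig = ⟨5 | 2⟩

Sorted signature multiset PRS(X):
    |P|=2: 8 collections, coeffs (1), (1), (1,1), (1,1,1), (1,1,1), (1,1,1), (1,1,1,1), (1,1,2)
    |P|=3: 2 collections, coeffs (), ()
    |P|=5: 2 collections, coeffs (1), (2)


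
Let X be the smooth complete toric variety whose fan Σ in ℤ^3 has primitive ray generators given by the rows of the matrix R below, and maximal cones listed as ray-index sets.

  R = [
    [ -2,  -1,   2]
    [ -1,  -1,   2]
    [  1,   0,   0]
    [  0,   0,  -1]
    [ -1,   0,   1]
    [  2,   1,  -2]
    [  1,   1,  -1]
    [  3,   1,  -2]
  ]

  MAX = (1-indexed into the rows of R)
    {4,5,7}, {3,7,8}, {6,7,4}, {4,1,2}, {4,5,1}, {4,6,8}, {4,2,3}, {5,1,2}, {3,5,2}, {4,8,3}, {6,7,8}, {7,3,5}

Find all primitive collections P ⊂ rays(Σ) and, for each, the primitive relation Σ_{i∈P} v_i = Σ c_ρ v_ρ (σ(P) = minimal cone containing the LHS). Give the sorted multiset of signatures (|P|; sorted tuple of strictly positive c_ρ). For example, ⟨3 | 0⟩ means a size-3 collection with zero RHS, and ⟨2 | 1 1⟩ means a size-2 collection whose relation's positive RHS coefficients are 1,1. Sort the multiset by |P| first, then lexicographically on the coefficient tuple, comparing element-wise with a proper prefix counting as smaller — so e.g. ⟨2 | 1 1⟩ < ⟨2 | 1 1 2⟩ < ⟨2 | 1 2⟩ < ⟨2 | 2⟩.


Σ has 14 primitive collections:

  P={1,6}:  v_{1} + v_{6} = 0  ⇒ sig = ⟨2 | 0⟩
  P={1,3}:  v_{1} + v_{3} = v_{2}  ⇒ sig = ⟨2 | 1⟩
  P={1,7}:  v_{1} + v_{7} = v_{5}  ⇒ sig = ⟨2 | 1⟩
  P={1,8}:  v_{1} + v_{8} = v_{3}  ⇒ sig = ⟨2 | 1⟩
  P={2,6}:  v_{2} + v_{6} = v_{3}  ⇒ sig = ⟨2 | 1⟩
  P={3,6}:  v_{3} + v_{6} = v_{8}  ⇒ sig = ⟨2 | 1⟩
  P={5,6}:  v_{5} + v_{6} = v_{7}  ⇒ sig = ⟨2 | 1⟩
  P={2,7}:  v_{2} + v_{7} = v_{3} + v_{5}  ⇒ sig = ⟨2 | 1 1⟩
  P={5,8}:  v_{5} + v_{8} = v_{3} + v_{7}  ⇒ sig = ⟨2 | 1 1⟩
  P={2,8}:  v_{2} + v_{8} = 2·v_{3}  ⇒ sig = ⟨2 | 2⟩
  P={3,4,5}:  v_{3} + v_{4} + v_{5} = 0  ⇒ sig = ⟨3 | 0⟩
  P={2,4,5}:  v_{2} + v_{4} + v_{5} = v_{1}  ⇒ sig = ⟨3 | 1⟩
  P={3,4,7}:  v_{3} + v_{4} + v_{7} = v_{6}  ⇒ sig = ⟨3 | 1⟩
  P={4,7,8}:  v_{4} + v_{7} + v_{8} = 2·v_{6}  ⇒ sig = ⟨3 | 2⟩

Sorted signature multiset PRS(X):
    |P|=2: 10 collections, coeffs (), (1), (1), (1), (1), (1), (1), (1,1), (1,1), (2)
    |P|=3: 4 collections, coeffs (), (1), (1), (2)


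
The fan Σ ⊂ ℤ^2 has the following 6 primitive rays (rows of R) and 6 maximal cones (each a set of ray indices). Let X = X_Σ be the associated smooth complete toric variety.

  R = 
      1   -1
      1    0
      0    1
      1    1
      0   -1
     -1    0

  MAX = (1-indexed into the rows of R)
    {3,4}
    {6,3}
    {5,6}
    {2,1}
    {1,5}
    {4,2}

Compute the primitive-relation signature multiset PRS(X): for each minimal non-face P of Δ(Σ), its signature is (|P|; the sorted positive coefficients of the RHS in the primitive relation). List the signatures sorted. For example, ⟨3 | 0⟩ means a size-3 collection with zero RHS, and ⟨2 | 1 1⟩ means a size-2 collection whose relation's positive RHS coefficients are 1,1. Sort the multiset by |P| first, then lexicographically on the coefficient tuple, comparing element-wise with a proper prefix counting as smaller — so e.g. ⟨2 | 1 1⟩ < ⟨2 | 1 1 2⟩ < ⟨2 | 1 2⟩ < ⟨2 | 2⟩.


Σ has 9 primitive collections:

  {2,6}:  v_{2} + v_{6} = 0  so sig = ⟨2 | 0⟩
  {3,5}:  v_{3} + v_{5} = 0  so sig = ⟨2 | 0⟩
  {1,3}:  v_{1} + v_{3} = v_{2}  so sig = ⟨2 | 1⟩
  {1,6}:  v_{1} + v_{6} = v_{5}  so sig = ⟨2 | 1⟩
  {2,3}:  v_{2} + v_{3} = v_{4}  so sig = ⟨2 | 1⟩
  {2,5}:  v_{2} + v_{5} = v_{1}  so sig = ⟨2 | 1⟩
  {4,5}:  v_{4} + v_{5} = v_{2}  so sig = ⟨2 | 1⟩
  {4,6}:  v_{4} + v_{6} = v_{3}  so sig = ⟨2 | 1⟩
  {1,4}:  v_{1} + v_{4} = 2·v_{2}  so sig = ⟨2 | 2⟩

Sorted signature multiset PRS(X):
    |P|=2: 9 collections, coeffs (), (), (1), (1), (1), (1), (1), (1), (2)


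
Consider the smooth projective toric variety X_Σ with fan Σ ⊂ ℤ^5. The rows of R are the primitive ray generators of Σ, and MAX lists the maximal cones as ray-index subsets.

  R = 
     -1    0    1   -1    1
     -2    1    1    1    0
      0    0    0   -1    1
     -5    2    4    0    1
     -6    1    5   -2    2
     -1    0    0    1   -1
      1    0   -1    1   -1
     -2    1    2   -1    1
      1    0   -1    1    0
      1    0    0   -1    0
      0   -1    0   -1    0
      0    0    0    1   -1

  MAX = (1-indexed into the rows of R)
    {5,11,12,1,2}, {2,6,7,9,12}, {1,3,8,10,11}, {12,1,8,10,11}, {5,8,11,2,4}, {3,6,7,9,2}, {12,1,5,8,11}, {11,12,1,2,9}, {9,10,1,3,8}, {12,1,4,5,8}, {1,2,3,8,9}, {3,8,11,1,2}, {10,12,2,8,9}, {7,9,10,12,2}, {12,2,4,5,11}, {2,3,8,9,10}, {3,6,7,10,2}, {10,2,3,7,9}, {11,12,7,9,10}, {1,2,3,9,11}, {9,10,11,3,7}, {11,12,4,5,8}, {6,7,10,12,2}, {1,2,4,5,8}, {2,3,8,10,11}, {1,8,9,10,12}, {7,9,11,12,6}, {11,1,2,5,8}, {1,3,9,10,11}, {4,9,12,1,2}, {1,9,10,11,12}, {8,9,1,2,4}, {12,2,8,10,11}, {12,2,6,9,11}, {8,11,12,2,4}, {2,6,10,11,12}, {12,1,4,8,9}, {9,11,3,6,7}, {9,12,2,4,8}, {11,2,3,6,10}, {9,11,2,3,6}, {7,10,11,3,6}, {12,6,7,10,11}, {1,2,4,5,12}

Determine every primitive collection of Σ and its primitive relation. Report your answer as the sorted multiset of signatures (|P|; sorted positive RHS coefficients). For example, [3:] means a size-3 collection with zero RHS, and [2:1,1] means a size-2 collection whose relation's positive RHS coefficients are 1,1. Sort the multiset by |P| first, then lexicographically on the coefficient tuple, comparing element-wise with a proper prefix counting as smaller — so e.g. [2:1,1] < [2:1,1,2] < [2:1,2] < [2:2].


Δ(Σ) — 12 vertices, 23 min non-faces:

  P={1,7}:  v_{1} + v_{7} = 0 — sig = [2:]
  P={3,12}:  v_{3} + v_{12} = 0 — sig = [2:]
  P={1,6}:  v_{1} + v_{6} = v_{2} + v_{11} — sig = [2:1,1]
  P={5,7}:  v_{5} + v_{7} = v_{4} + v_{11} — sig = [2:1,1]
  P={7,8}:  v_{7} + v_{8} = v_{2} + v_{10} — sig = [2:1,1]
  P={3,4}:  v_{3} + v_{4} = v_{1} + v_{2} + v_{8} — sig = [2:1,1,1]
  P={4,7}:  v_{4} + v_{7} = v_{2} + v_{8} + v_{12} — sig = [2:1,1,1]
  P={3,5}:  v_{3} + v_{5} = 2·v_{1} + v_{2} + v_{8} + v_{11} — sig = [2:1,1,1,2]
  P={4,6}:  v_{4} + v_{6} = 2·v_{2} + v_{8} + v_{11} + v_{12} — sig = [2:1,1,1,2]
  P={5,10}:  v_{5} + v_{10} = v_{1} + 2·v_{8} + v_{11} + v_{12} — sig = [2:1,1,1,2]
  P={5,6}:  v_{5} + v_{6} = v_{2} + v_{4} + 2·v_{11} — sig = [2:1,1,2]
  P={6,8}:  v_{6} + v_{8} = 2·v_{2} + v_{10} + v_{11} — sig = [2:1,1,2]
  P={5,9}:  v_{5} + v_{9} = 3·v_{1} + v_{2} + v_{12} — sig = [2:1,1,3]
  P={4,10}:  v_{4} + v_{10} = 2·v_{8} + v_{12} — sig = [2:1,2]
  P={1,2,10}:  v_{1} + v_{2} + v_{10} = v_{8} — sig = [3:1]
  P={1,4,11}:  v_{1} + v_{4} + v_{11} = v_{5} — sig = [3:1]
  P={2,7,11}:  v_{2} + v_{7} + v_{11} = v_{6} — sig = [3:1]
  P={6,9,10}:  v_{6} + v_{9} + v_{10} = v_{7} — sig = [3:1]
  P={8,9,11}:  v_{8} + v_{9} + v_{11} = v_{1} — sig = [3:1]
  P={4,9,11}:  v_{4} + v_{9} + v_{11} = 2·v_{1} + v_{2} + v_{12} — sig = [3:1,1,2]
  P={2,9,10,11}:  v_{2} + v_{9} + v_{10} + v_{11} = 0 — sig = [4:]
  P={1,2,8,12}:  v_{1} + v_{2} + v_{8} + v_{12} = v_{4} — sig = [4:1]
  P={2,5,8,12}:  v_{2} + v_{5} + v_{8} + v_{12} = 2·v_{4} + v_{11} — sig = [4:1,2]

Sorted signature multiset PRS(X):
    [2:]
    [2:]
    [2:1,1]
    [2:1,1]
    [2:1,1]
    [2:1,1,1]
    [2:1,1,1]
    [2:1,1,1,2]
    [2:1,1,1,2]
    [2:1,1,1,2]
    [2:1,1,2]
    [2:1,1,2]
    [2:1,1,3]
    [2:1,2]
    [3:1]
    [3:1]
    [3:1]
    [3:1]
    [3:1]
    [3:1,1,2]
    [4:]
    [4:1]
    [4:1,2]


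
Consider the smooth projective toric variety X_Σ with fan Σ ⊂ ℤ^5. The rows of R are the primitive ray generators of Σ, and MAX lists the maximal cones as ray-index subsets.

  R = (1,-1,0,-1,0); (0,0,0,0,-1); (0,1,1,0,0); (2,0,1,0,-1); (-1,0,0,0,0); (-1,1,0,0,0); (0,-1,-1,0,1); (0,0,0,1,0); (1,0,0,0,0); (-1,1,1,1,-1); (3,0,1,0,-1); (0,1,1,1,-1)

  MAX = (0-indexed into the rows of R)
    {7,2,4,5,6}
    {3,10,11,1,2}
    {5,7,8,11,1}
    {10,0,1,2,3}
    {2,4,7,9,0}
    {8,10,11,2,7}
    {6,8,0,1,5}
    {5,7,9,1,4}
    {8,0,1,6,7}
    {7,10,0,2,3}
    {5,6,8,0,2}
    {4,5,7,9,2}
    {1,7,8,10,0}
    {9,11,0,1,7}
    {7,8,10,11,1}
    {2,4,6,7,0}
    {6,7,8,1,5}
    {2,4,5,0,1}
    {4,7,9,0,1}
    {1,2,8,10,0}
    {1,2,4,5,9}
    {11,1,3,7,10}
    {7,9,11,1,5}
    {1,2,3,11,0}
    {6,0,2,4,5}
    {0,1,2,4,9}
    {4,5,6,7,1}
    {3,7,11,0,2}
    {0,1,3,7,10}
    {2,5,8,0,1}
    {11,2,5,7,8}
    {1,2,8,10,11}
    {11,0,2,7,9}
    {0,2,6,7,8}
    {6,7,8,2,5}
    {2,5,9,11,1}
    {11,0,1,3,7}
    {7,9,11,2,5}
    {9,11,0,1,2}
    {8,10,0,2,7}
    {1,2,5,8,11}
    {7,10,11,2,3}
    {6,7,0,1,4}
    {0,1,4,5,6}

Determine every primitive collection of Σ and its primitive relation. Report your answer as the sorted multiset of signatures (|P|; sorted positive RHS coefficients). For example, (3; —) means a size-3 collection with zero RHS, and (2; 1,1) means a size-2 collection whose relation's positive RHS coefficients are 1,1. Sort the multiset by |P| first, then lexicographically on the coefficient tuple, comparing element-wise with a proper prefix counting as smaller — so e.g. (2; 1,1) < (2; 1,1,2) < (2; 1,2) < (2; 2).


The 21 primitive collections of Σ (r=12, n=5):

  {4,8}:  v_{4} + v_{8} = 0 ; sig = (2; —)
  {3,8}:  v_{3} + v_{8} = v_{10} ; sig = (2; 1)
  {4,10}:  v_{4} + v_{10} = v_{3} ; sig = (2; 1)
  {4,11}:  v_{4} + v_{11} = v_{9} ; sig = (2; 1)
  {6,11}:  v_{6} + v_{11} = v_{7} ; sig = (2; 1)
  {8,9}:  v_{8} + v_{9} = v_{11} ; sig = (2; 1)
  {3,4}:  v_{3} + v_{4} = v_{0} + v_{11} ; sig = (2; 1,1)
  {6,9}:  v_{6} + v_{9} = v_{4} + v_{7} ; sig = (2; 1,1)
  {9,10}:  v_{9} + v_{10} = v_{3} + v_{11} ; sig = (2; 1,1)
  {3,5}:  v_{3} + v_{5} = v_{1} + v_{2} + v_{8} ; sig = (2; 1,1,1)
  {3,6}:  v_{3} + v_{6} = v_{0} + v_{7} + v_{8} ; sig = (2; 1,1,1)
  {5,10}:  v_{5} + v_{10} = v_{1} + v_{2} + 2·v_{8} ; sig = (2; 1,1,2)
  {6,10}:  v_{6} + v_{10} = v_{0} + v_{7} + 2·v_{8} ; sig = (2; 1,1,2)
  {3,9}:  v_{3} + v_{9} = v_{0} + 2·v_{11} ; sig = (2; 1,2)
  {0,5,7}:  v_{0} + v_{5} + v_{7} = 0 ; sig = (3; —)
  {1,2,6}:  v_{1} + v_{2} + v_{6} = 0 ; sig = (3; —)
  {0,8,11}:  v_{0} + v_{8} + v_{11} = v_{3} ; sig = (3; 1)
  {1,2,7}:  v_{1} + v_{2} + v_{7} = v_{11} ; sig = (3; 1)
  {0,5,11}:  v_{0} + v_{5} + v_{11} = v_{1} + v_{2} ; sig = (3; 1,1)
  {0,5,9}:  v_{0} + v_{5} + v_{9} = v_{1} + v_{2} + v_{4} ; sig = (3; 1,1,1)
  {0,10,11}:  v_{0} + v_{10} + v_{11} = 2·v_{3} ; sig = (3; 2)

Hence PRS(X_Σ) =
[(2; —), (2; 1), (2; 1), (2; 1), (2; 1), (2; 1), (2; 1,1), (2; 1,1), (2; 1,1), (2; 1,1,1), (2; 1,1,1), (2; 1,1,2), (2; 1,1,2), (2; 1,2), (3; —), (3; —), (3; 1), (3; 1), (3; 1,1), (3; 1,1,1), (3; 2)]


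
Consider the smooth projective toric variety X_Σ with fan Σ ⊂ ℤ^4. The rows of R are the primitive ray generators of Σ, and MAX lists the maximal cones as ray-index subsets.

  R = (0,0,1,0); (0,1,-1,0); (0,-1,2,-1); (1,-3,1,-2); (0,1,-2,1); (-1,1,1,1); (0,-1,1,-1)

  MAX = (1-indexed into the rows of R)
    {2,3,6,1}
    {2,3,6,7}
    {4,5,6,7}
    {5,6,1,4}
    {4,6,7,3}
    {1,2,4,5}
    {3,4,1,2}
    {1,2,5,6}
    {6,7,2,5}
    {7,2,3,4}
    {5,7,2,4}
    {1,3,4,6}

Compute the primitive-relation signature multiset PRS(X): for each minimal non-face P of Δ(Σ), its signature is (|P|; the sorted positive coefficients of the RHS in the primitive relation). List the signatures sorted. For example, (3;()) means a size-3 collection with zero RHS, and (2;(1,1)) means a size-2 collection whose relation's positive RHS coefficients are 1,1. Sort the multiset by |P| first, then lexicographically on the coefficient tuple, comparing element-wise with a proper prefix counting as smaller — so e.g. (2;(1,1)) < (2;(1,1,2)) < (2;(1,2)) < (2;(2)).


Primitive collections (3):

  • {3,5}:  v_{3} + v_{5} = 0 ; sig = (2;())
  • {1,7}:  v_{1} + v_{7} = v_{3} ; sig = (2;(1))
  • {2,4,6}:  v_{2} + v_{4} + v_{6} = v_{7} ; sig = (3;(1))

so the primitive-relation signature multiset is
    (2;())
    (2;(1))
    (3;(1))


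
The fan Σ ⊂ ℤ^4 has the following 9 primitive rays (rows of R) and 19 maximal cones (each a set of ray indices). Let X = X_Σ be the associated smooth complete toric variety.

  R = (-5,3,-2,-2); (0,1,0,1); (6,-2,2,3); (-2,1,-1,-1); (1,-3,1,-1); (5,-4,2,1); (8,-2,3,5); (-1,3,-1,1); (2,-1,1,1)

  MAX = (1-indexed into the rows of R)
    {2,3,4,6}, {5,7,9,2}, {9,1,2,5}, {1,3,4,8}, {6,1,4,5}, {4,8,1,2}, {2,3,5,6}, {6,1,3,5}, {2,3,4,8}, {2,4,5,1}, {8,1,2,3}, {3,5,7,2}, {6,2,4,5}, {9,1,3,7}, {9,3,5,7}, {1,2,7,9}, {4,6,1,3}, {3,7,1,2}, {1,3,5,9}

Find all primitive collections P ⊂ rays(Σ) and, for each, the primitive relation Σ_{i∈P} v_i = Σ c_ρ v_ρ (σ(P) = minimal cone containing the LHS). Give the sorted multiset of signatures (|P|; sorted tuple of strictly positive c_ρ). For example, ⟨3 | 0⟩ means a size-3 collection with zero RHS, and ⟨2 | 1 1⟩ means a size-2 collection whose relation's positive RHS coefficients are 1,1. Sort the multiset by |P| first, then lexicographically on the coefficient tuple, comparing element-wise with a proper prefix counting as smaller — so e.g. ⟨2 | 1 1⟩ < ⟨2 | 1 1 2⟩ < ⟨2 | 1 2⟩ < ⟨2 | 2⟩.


14 minimal non-faces of Δ(Σ) (on 9 rays):

  P = {4,9}:  v_{4} + v_{9} = 0  →  sig = ⟨2 | 0⟩
  P = {5,8}:  v_{5} + v_{8} = 0  →  sig = ⟨2 | 0⟩
  P = {4,7}:  v_{4} + v_{7} = v_{2} + v_{3}  →  sig = ⟨2 | 1 1⟩
  P = {6,8}:  v_{6} + v_{8} = v_{3} + v_{4}  →  sig = ⟨2 | 1 1⟩
  P = {6,9}:  v_{6} + v_{9} = v_{3} + v_{5}  →  sig = ⟨2 | 1 1⟩
  P = {8,9}:  v_{8} + v_{9} = v_{1} + v_{2} + v_{3}  →  sig = ⟨2 | 1 1 1⟩
  P = {6,7}:  v_{6} + v_{7} = v_{2} + 2·v_{3} + v_{5}  →  sig = ⟨2 | 1 1 2⟩
  P = {7,8}:  v_{7} + v_{8} = v_{1} + 2·v_{2} + 2·v_{3}  →  sig = ⟨2 | 1 2 2⟩
  P = {1,2,6}:  v_{1} + v_{2} + v_{6} = 0  →  sig = ⟨3 | 0⟩
  P = {2,3,9}:  v_{2} + v_{3} + v_{9} = v_{7}  →  sig = ⟨3 | 1⟩
  P = {3,4,5}:  v_{3} + v_{4} + v_{5} = v_{6}  →  sig = ⟨3 | 1⟩
  P = {1,5,7}:  v_{1} + v_{5} + v_{7} = 2·v_{9}  →  sig = ⟨3 | 2⟩
  P = {1,2,3,4}:  v_{1} + v_{2} + v_{3} + v_{4} = v_{8}  →  sig = ⟨4 | 1⟩
  P = {1,2,3,5}:  v_{1} + v_{2} + v_{3} + v_{5} = v_{9}  →  sig = ⟨4 | 1⟩

Signatures (|P|; sorted positive RHS coefficients), sorted:
    ⟨2 | 0⟩
    ⟨2 | 0⟩
    ⟨2 | 1 1⟩
    ⟨2 | 1 1⟩
    ⟨2 | 1 1⟩
    ⟨2 | 1 1 1⟩
    ⟨2 | 1 1 2⟩
    ⟨2 | 1 2 2⟩
    ⟨3 | 0⟩
    ⟨3 | 1⟩
    ⟨3 | 1⟩
    ⟨3 | 2⟩
    ⟨4 | 1⟩
    ⟨4 | 1⟩


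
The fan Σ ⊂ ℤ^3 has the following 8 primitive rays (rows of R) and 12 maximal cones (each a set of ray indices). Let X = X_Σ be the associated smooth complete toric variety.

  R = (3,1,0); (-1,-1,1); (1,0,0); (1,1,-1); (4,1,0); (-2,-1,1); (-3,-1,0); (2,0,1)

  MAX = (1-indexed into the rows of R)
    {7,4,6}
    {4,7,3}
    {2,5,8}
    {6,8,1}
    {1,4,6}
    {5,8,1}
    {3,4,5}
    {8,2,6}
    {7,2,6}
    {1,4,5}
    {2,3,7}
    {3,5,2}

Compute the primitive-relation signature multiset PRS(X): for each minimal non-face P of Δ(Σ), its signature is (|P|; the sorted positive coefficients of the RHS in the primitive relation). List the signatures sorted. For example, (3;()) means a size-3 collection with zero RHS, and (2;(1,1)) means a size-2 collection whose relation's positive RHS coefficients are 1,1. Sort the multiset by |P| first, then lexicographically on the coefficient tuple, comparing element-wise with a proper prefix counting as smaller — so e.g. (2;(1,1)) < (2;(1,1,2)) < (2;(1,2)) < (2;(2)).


10 collections generate NE(X_Σ); each relation:

  P = {1,7}:  v_{1} + v_{7} = 0  ⟹  sig = (2;())
  P = {2,4}:  v_{2} + v_{4} = 0  ⟹  sig = (2;())
  P = {1,2}:  v_{1} + v_{2} = v_{8}  ⟹  sig = (2;(1))
  P = {1,3}:  v_{1} + v_{3} = v_{5}  ⟹  sig = (2;(1))
  P = {3,6}:  v_{3} + v_{6} = v_{2}  ⟹  sig = (2;(1))
  P = {4,8}:  v_{4} + v_{8} = v_{1}  ⟹  sig = (2;(1))
  P = {5,6}:  v_{5} + v_{6} = v_{8}  ⟹  sig = (2;(1))
  P = {5,7}:  v_{5} + v_{7} = v_{3}  ⟹  sig = (2;(1))
  P = {7,8}:  v_{7} + v_{8} = v_{2}  ⟹  sig = (2;(1))
  P = {3,8}:  v_{3} + v_{8} = v_{2} + v_{5}  ⟹  sig = (2;(1,1))

Signatures (|P|; sorted positive RHS coefficients), sorted:
    (2;())
    (2;())
    (2;(1))
    (2;(1))
    (2;(1))
    (2;(1))
    (2;(1))
    (2;(1))
    (2;(1))
    (2;(1,1))


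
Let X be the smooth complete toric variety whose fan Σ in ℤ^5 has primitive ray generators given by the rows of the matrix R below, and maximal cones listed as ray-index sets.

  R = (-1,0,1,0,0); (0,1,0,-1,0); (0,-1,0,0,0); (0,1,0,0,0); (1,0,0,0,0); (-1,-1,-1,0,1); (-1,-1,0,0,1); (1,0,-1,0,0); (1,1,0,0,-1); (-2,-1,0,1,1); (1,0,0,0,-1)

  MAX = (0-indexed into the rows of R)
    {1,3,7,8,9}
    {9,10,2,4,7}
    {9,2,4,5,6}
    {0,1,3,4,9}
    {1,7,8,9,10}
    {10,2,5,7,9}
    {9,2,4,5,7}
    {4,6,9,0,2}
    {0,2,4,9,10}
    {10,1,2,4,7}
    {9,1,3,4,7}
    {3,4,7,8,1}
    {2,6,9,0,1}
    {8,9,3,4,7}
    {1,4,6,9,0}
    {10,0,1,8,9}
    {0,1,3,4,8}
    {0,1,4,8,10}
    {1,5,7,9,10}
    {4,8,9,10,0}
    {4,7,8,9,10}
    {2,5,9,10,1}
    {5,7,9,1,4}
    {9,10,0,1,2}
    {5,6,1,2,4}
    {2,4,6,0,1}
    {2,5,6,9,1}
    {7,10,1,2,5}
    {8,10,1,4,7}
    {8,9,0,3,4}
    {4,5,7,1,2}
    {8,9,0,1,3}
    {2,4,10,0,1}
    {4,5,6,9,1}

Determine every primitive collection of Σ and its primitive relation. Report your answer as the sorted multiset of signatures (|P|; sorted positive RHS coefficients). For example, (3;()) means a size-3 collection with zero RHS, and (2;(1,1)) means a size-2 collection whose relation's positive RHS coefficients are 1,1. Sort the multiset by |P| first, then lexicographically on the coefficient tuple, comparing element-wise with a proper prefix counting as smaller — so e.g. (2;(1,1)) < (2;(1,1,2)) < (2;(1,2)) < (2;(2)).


Σ has 16 primitive collections:

  {0,7}:  v_{0} + v_{7} = 0  ⟹  sig = (2;())
  {2,3}:  v_{2} + v_{3} = 0  ⟹  sig = (2;())
  {6,8}:  v_{6} + v_{8} = 0  ⟹  sig = (2;())
  {2,8}:  v_{2} + v_{8} = v_{10}  ⟹  sig = (2;(1))
  {3,10}:  v_{3} + v_{10} = v_{8}  ⟹  sig = (2;(1))
  {6,10}:  v_{6} + v_{10} = v_{2}  ⟹  sig = (2;(1))
  {6,7}:  v_{6} + v_{7} = v_{4} + v_{5}  ⟹  sig = (2;(1,1))
  {0,5}:  v_{0} + v_{5} = v_{1} + v_{2} + v_{9}  ⟹  sig = (2;(1,1,1))
  {3,5}:  v_{3} + v_{5} = v_{1} + v_{7} + v_{9}  ⟹  sig = (2;(1,1,1))
  {3,6}:  v_{3} + v_{6} = v_{1} + v_{4} + v_{9}  ⟹  sig = (2;(1,1,1))
  {5,8}:  v_{5} + v_{8} = v_{1} + v_{7} + v_{9} + v_{10}  ⟹  sig = (2;(1,1,1,1))
  {4,5,10}:  v_{4} + v_{5} + v_{10} = v_{2} + v_{7}  ⟹  sig = (3;(1,1))
  {1,4,9,10}:  v_{1} + v_{4} + v_{9} + v_{10} = 0  ⟹  sig = (4;())
  {1,2,4,9}:  v_{1} + v_{2} + v_{4} + v_{9} = v_{6}  ⟹  sig = (4;(1))
  {1,2,7,9}:  v_{1} + v_{2} + v_{7} + v_{9} = v_{5}  ⟹  sig = (4;(1))
  {1,4,8,9}:  v_{1} + v_{4} + v_{8} + v_{9} = v_{3}  ⟹  sig = (4;(1))

Signatures (|P|; sorted positive RHS coefficients), sorted:
    |P|=2: 11 collections, coeffs (), (), (), (1), (1), (1), (1,1), (1,1,1), (1,1,1), (1,1,1), (1,1,1,1)
    |P|=3: 1 collection, coeffs (1,1)
    |P|=4: 4 collections, coeffs (), (1), (1), (1)


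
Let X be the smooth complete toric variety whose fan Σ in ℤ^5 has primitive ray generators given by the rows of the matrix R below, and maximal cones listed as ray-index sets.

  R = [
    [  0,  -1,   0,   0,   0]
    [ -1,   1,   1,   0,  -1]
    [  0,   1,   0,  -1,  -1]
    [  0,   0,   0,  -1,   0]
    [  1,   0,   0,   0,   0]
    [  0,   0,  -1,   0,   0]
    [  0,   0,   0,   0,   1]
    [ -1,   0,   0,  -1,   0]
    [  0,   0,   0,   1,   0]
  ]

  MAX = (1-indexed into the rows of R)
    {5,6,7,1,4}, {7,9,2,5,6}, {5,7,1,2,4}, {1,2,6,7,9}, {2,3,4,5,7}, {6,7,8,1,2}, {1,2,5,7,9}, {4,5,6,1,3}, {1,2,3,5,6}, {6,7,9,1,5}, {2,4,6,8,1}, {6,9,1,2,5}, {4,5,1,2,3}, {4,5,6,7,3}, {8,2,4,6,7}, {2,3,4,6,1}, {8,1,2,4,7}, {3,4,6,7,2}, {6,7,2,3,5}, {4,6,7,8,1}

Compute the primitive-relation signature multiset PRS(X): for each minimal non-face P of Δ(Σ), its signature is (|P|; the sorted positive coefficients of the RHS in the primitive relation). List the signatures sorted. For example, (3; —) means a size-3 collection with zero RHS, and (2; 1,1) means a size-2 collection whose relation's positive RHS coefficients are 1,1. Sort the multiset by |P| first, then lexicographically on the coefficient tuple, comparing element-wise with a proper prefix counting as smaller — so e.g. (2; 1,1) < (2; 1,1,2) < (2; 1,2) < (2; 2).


Δ(Σ) — 9 vertices, 9 min non-faces:

  {4,9}:  v_{4} + v_{9} = 0  →  sig = (2; —)
  {5,8}:  v_{5} + v_{8} = v_{4}  →  sig = (2; 1)
  {3,9}:  v_{3} + v_{9} = v_{2} + v_{5} + v_{6}  →  sig = (2; 1,1,1)
  {8,9}:  v_{8} + v_{9} = v_{1} + v_{2} + v_{6} + v_{7}  →  sig = (2; 1,1,1,1)
  {3,8}:  v_{3} + v_{8} = v_{2} + 2·v_{4} + v_{6}  →  sig = (2; 1,1,2)
  {1,3,7}:  v_{1} + v_{3} + v_{7} = v_{4}  →  sig = (3; 1)
  {2,4,5,6}:  v_{2} + v_{4} + v_{5} + v_{6} = v_{3}  →  sig = (4; 1)
  {1,2,5,6,7}:  v_{1} + v_{2} + v_{5} + v_{6} + v_{7} = 0  →  sig = (5; —)
  {1,2,4,6,7}:  v_{1} + v_{2} + v_{4} + v_{6} + v_{7} = v_{8}  →  sig = (5; 1)

so the primitive-relation signature multiset is
    |P|=2: 5 collections, coeffs (), (1), (1,1,1), (1,1,1,1), (1,1,2)
    |P|=3: 1 collection, coeffs (1)
    |P|=4: 1 collection, coeffs (1)
    |P|=5: 2 collections, coeffs (), (1)


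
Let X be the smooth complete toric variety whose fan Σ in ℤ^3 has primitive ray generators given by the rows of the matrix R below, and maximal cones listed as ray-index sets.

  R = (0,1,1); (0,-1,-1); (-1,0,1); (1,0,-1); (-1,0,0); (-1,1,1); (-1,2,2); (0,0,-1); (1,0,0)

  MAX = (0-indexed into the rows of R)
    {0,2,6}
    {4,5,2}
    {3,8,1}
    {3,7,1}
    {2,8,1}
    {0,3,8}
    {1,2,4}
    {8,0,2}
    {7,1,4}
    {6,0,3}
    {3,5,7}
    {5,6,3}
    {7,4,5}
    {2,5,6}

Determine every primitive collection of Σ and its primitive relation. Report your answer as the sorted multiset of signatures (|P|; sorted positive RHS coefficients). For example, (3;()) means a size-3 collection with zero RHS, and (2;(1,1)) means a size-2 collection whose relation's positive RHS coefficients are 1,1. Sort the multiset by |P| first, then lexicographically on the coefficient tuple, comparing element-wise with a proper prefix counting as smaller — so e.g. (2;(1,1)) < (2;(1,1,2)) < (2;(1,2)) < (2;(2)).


Primitive collections (15):

  P={0,1}:  v_{0} + v_{1} = 0  →  sig = (2;())
  P={2,3}:  v_{2} + v_{3} = 0  →  sig = (2;())
  P={4,8}:  v_{4} + v_{8} = 0  →  sig = (2;())
  P={0,4}:  v_{0} + v_{4} = v_{5}  →  sig = (2;(1))
  P={0,5}:  v_{0} + v_{5} = v_{6}  →  sig = (2;(1))
  P={1,5}:  v_{1} + v_{5} = v_{4}  →  sig = (2;(1))
  P={1,6}:  v_{1} + v_{6} = v_{5}  →  sig = (2;(1))
  P={2,7}:  v_{2} + v_{7} = v_{4}  →  sig = (2;(1))
  P={3,4}:  v_{3} + v_{4} = v_{7}  →  sig = (2;(1))
  P={5,8}:  v_{5} + v_{8} = v_{0}  →  sig = (2;(1))
  P={7,8}:  v_{7} + v_{8} = v_{3}  →  sig = (2;(1))
  P={0,7}:  v_{0} + v_{7} = v_{3} + v_{5}  →  sig = (2;(1,1))
  P={6,7}:  v_{6} + v_{7} = v_{3} + 2·v_{5}  →  sig = (2;(1,2))
  P={4,6}:  v_{4} + v_{6} = 2·v_{5}  →  sig = (2;(2))
  P={6,8}:  v_{6} + v_{8} = 2·v_{0}  →  sig = (2;(2))

Hence PRS(X_Σ) =
{ (2;()) ×3,  (2;(1)) ×8,  (2;(1,1)),  (2;(1,2)),  (2;(2)) ×2 }


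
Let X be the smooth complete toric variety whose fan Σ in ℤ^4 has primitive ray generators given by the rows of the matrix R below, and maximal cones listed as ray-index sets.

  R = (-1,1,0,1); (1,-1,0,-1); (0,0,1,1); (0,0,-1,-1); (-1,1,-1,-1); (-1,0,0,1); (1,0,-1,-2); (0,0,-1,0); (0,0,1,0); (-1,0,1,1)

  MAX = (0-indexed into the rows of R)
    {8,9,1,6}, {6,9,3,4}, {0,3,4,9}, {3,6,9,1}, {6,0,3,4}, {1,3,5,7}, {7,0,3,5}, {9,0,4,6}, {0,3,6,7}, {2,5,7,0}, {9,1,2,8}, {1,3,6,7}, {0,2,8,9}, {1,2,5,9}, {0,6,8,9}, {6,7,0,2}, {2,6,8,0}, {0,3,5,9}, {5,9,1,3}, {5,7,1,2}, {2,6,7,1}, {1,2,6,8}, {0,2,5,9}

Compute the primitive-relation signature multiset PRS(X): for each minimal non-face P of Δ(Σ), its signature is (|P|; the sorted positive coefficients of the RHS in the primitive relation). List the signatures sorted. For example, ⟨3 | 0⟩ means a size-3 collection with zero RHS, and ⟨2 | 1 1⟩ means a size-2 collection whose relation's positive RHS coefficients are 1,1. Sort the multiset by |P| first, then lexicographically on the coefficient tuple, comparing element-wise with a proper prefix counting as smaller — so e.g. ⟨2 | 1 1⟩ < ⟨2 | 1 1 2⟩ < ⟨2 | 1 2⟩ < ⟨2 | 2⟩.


Minimal non-faces — 14 found among 10 rays, 23 max cones:

  P = {0,1}:  v_{0} + v_{1} = 0  ⟹  sig = ⟨2 | 0⟩
  P = {2,3}:  v_{2} + v_{3} = 0  ⟹  sig = ⟨2 | 0⟩
  P = {7,8}:  v_{7} + v_{8} = 0  ⟹  sig = ⟨2 | 0⟩
  P = {5,6}:  v_{5} + v_{6} = v_{3}  ⟹  sig = ⟨2 | 1⟩
  P = {5,8}:  v_{5} + v_{8} = v_{9}  ⟹  sig = ⟨2 | 1⟩
  P = {7,9}:  v_{7} + v_{9} = v_{5}  ⟹  sig = ⟨2 | 1⟩
  P = {3,8}:  v_{3} + v_{8} = v_{6} + v_{9}  ⟹  sig = ⟨2 | 1 1⟩
  P = {1,4}:  v_{1} + v_{4} = v_{3} + v_{6} + v_{9}  ⟹  sig = ⟨2 | 1 1 1⟩
  P = {2,4}:  v_{2} + v_{4} = v_{0} + v_{6} + v_{9}  ⟹  sig = ⟨2 | 1 1 1⟩
  P = {4,5}:  v_{4} + v_{5} = v_{0} + 2·v_{3} + v_{9}  ⟹  sig = ⟨2 | 1 1 2⟩
  P = {4,7}:  v_{4} + v_{7} = v_{0} + 2·v_{3}  ⟹  sig = ⟨2 | 1 2⟩
  P = {4,8}:  v_{4} + v_{8} = v_{0} + 2·v_{6} + 2·v_{9}  ⟹  sig = ⟨2 | 1 2 2⟩
  P = {2,6,9}:  v_{2} + v_{6} + v_{9} = v_{8}  ⟹  sig = ⟨3 | 1⟩
  P = {0,3,6,9}:  v_{0} + v_{3} + v_{6} + v_{9} = v_{4}  ⟹  sig = ⟨4 | 1⟩

so the primitive-relation signature multiset is
{ ⟨2 | 0⟩ ×3,  ⟨2 | 1⟩ ×3,  ⟨2 | 1 1⟩,  ⟨2 | 1 1 1⟩ ×2,  ⟨2 | 1 1 2⟩,  ⟨2 | 1 2⟩,  ⟨2 | 1 2 2⟩,  ⟨3 | 1⟩,  ⟨4 | 1⟩ }
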